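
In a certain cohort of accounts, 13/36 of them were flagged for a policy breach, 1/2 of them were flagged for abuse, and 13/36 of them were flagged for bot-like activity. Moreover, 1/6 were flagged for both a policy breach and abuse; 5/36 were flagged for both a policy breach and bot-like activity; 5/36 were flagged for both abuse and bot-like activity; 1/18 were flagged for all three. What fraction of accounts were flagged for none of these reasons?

1/6

P(union) = 13/36 + 1/2 + 13/36 − 1/6 − 5/36 − 5/36 + 1/18 = 5/6
P(none) = 1 − 5/6 = 1/6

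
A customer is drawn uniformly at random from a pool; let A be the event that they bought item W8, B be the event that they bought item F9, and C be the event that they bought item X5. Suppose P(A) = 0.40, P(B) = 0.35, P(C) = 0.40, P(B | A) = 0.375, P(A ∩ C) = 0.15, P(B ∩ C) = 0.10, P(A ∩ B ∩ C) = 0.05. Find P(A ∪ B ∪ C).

P(A ∩ B) = P(A)·P(B|A) = 0.40 × 0.375 = 0.15
By inclusion–exclusion:
P(A ∪ B ∪ C) = 0.40 + 0.35 + 0.40 − 0.15 − 0.15 − 0.10 + 0.05 = 0.80

0.80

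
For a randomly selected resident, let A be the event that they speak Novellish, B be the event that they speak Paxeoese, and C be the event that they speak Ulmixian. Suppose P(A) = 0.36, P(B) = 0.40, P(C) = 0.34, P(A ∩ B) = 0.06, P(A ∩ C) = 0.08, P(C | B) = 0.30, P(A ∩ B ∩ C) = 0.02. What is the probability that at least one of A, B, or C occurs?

P(B ∩ C) = P(B)·P(C|B) = 0.40 × 0.30 = 0.12
Using inclusion–exclusion:
P(A ∪ B ∪ C) = 0.36 + 0.40 + 0.34 − 0.06 − 0.08 − 0.12 + 0.02 = 0.86

0.86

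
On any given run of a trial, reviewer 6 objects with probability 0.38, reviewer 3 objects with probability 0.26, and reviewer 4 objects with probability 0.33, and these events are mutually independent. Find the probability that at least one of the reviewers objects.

0.692604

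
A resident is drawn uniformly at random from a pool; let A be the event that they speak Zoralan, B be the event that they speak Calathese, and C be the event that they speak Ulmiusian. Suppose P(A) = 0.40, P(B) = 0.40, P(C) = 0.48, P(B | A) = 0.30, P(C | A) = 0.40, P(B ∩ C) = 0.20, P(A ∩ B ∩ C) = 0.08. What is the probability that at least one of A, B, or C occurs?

P(A ∩ B) = P(A)·P(B|A) = 0.40 × 0.30 = 0.12
P(A ∩ C) = P(A)·P(C|A) = 0.40 × 0.40 = 0.16
Inclusion–exclusion gives
P(A ∪ B ∪ C) = 0.40 + 0.40 + 0.48 − 0.12 − 0.16 − 0.20 + 0.08 = 0.88

0.88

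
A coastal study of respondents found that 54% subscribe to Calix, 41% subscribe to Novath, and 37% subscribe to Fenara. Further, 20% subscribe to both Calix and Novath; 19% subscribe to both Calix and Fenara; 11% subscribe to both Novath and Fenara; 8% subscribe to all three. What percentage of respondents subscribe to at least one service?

P(at least one) = 54 + 41 + 37 − 20 − 19 − 11 + 8 = 90%

90%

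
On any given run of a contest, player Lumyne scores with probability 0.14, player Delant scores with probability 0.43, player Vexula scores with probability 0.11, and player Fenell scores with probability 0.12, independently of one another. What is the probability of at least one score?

P(none) = (1 − 0.14) × (1 − 0.43) × (1 − 0.11) × (1 − 0.12) = 0.86 × 0.57 × 0.89 × 0.88 = 0.38392464
P(at least one) = 1 − 0.38392464 = 0.61607536

0.61607536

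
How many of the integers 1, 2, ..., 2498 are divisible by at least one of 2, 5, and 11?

1590

Inclusion–exclusion gives
⌊2498/2⌋ + ⌊2498/5⌋ + ⌊2498/11⌋ − ⌊2498/10⌋ − ⌊2498/22⌋ − ⌊2498/55⌋ + ⌊2498/110⌋ = 1249 + 499 + 227 − 249 − 113 − 45 + 22 = 1590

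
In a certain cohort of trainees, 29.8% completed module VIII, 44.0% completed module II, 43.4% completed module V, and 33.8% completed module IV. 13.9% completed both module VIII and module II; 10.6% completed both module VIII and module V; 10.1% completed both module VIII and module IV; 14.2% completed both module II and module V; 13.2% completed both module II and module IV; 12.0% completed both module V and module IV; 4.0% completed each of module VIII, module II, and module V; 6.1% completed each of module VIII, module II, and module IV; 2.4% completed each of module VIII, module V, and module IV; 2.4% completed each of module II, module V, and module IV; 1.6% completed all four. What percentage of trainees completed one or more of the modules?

90.3%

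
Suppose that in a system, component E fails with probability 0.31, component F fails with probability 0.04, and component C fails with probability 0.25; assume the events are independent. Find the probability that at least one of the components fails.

0.5032

P(none) = (1 − 0.31) × (1 − 0.04) × (1 − 0.25) = 0.69 × 0.96 × 0.75 = 0.4968
P(at least one) = 1 − 0.4968 = 0.5032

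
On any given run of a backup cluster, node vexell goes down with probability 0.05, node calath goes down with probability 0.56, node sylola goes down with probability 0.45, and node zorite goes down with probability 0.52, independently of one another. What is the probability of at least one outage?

P(none) = (1 − 0.05) × (1 − 0.56) × (1 − 0.45) × (1 − 0.52) = 0.95 × 0.44 × 0.55 × 0.48 = 0.110352
P(at least one) = 1 − 0.110352 = 0.889648

0.889648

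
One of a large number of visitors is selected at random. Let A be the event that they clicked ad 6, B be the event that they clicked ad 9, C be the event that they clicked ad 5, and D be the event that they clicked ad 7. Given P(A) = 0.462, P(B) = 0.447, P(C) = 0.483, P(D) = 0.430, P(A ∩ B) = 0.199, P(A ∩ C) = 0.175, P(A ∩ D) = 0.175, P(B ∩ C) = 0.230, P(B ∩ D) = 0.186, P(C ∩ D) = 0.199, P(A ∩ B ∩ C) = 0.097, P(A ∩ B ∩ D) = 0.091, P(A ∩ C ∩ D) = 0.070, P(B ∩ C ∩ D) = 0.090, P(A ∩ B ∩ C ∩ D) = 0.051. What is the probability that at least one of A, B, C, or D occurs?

0.955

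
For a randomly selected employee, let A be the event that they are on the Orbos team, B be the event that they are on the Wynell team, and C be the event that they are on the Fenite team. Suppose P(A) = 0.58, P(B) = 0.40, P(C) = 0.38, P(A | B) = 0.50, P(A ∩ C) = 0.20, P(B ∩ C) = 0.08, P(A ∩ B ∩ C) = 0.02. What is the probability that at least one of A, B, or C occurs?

0.90

P(A ∩ B) = P(B)·P(A|B) = 0.40 × 0.50 = 0.20
P(A ∪ B ∪ C) = 0.58 + 0.40 + 0.38 − 0.20 − 0.20 − 0.08 + 0.02 = 0.90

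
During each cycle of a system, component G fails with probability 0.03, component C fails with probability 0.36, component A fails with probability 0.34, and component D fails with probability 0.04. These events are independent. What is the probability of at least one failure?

0.60666112

P(none) = (1 − 0.03) × (1 − 0.36) × (1 − 0.34) × (1 − 0.04) = 0.97 × 0.64 × 0.66 × 0.96 = 0.39333888
P(at least one) = 1 − 0.39333888 = 0.60666112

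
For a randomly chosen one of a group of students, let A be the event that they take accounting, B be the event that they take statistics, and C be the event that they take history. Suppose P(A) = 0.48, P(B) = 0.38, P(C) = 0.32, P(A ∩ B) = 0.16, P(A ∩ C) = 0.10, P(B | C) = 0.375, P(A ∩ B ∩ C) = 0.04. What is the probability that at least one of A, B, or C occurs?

P(B ∩ C) = P(C)·P(B|C) = 0.32 × 0.375 = 0.12
P(A ∪ B ∪ C) = 0.48 + 0.38 + 0.32 − 0.16 − 0.10 − 0.12 + 0.04 = 0.84

0.84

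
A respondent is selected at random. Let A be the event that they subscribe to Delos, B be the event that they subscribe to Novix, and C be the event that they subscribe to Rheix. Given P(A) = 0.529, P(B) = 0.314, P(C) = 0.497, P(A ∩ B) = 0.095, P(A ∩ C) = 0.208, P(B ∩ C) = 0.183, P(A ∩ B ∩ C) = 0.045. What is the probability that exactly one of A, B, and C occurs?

0.503

P(exactly one) = 0.529 + 0.314 + 0.497 − 2·0.095 − 2·0.208 − 2·0.183 + 3·0.045 = 0.503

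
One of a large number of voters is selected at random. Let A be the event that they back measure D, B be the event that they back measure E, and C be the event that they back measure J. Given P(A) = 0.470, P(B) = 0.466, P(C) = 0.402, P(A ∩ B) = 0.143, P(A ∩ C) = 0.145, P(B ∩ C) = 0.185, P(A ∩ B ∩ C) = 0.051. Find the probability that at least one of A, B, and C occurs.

0.916

P(A ∪ B ∪ C) = 0.470 + 0.466 + 0.402 − 0.143 − 0.145 − 0.185 + 0.051 = 0.916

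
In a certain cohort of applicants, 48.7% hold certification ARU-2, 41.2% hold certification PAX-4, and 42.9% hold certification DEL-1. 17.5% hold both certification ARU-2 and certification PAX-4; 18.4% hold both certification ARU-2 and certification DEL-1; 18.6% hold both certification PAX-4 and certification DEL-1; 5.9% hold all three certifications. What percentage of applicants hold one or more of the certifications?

By inclusion–exclusion:
P(≥1) = 48.7 + 41.2 + 42.9 − 17.5 − 18.4 − 18.6 + 5.9 = 84.2%

84.2%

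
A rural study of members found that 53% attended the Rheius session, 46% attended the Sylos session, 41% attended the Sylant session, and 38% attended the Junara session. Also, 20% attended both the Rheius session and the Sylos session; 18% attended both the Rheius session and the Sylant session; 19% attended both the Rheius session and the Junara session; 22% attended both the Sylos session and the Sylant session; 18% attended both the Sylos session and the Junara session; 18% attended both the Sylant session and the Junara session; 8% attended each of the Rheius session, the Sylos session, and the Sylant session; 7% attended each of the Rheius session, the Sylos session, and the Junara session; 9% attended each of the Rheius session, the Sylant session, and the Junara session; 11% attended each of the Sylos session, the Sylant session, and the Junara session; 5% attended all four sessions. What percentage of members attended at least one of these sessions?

93%

P(union) = 53 + 46 + 41 + 38 − 20 − 18 − 19 − 22 − 18 − 18 + 8 + 7 + 9 + 11 − 5 = 93%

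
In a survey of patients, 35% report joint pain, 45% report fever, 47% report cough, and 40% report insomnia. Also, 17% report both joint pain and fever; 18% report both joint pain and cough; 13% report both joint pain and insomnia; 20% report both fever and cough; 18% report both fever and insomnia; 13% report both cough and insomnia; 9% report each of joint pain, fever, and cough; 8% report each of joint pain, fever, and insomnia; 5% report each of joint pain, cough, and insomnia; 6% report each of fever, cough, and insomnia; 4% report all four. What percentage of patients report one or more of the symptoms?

92%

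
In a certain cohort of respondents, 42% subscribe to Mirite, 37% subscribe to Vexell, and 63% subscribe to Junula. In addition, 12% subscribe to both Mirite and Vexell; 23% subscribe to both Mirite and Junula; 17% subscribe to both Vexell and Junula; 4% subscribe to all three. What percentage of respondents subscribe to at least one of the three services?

94%

P(union) = 42 + 37 + 63 − 12 − 23 − 17 + 4 = 94%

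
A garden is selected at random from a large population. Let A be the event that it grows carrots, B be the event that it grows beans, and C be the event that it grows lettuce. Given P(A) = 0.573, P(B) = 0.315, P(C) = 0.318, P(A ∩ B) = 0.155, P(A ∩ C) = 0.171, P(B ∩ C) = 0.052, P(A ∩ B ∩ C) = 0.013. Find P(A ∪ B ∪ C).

0.841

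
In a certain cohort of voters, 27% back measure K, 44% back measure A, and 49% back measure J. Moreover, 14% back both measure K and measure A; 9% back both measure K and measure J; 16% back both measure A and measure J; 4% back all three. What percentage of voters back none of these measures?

15%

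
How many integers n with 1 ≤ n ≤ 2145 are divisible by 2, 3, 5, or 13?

1072 + 715 + 429 + 165 − 357 − 214 − 82 − 143 − 55 − 33 + 71 + 27 + 16 + 11 − 5 = 1617

1617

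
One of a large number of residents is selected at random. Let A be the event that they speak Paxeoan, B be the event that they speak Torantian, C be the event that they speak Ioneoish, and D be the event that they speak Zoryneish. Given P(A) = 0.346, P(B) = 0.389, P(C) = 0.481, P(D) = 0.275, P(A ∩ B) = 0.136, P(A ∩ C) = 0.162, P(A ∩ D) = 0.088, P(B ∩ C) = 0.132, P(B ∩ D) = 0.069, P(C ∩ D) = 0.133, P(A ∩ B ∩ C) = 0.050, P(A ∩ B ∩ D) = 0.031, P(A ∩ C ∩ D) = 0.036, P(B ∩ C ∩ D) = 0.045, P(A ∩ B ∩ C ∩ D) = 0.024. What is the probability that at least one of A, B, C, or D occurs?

0.909

P(A ∪ B ∪ C ∪ D) = 0.346 + 0.389 + 0.481 + 0.275 − 0.136 − 0.162 − 0.088 − 0.132 − 0.069 − 0.133 + 0.050 + 0.031 + 0.036 + 0.045 − 0.024 = 0.909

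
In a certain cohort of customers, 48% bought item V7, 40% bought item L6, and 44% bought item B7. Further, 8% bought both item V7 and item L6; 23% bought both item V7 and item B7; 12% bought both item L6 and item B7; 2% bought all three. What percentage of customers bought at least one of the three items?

91%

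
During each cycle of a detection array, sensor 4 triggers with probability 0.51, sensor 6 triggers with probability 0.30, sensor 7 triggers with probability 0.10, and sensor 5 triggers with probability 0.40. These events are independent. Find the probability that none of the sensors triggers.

P(none) = (1 − 0.51) × (1 − 0.30) × (1 − 0.10) × (1 − 0.40) = 0.49 × 0.70 × 0.90 × 0.60 = 0.18522

0.18522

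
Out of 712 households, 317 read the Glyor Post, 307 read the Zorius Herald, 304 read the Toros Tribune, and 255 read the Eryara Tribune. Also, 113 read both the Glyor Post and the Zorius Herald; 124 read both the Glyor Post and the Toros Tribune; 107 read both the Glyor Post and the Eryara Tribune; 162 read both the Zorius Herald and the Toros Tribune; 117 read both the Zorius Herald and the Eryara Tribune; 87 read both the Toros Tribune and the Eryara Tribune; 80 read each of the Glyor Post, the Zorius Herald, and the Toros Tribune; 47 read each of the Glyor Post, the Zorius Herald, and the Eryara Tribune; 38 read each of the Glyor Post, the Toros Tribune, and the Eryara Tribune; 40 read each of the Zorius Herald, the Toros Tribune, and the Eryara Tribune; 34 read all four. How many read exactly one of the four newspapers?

242

|exactly one| = 317 + 307 + 304 + 255 − 2·113 − 2·124 − 2·107 − 2·162 − 2·117 − 2·87 + 3·80 + 3·47 + 3·38 + 3·40 − 4·34 = 242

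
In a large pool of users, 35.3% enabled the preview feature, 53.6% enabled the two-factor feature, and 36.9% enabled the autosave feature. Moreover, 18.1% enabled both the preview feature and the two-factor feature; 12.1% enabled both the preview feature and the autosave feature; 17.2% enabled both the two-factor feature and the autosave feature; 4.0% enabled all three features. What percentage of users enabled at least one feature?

P(union) = 35.3 + 53.6 + 36.9 − 18.1 − 12.1 − 17.2 + 4.0 = 82.4%

82.4%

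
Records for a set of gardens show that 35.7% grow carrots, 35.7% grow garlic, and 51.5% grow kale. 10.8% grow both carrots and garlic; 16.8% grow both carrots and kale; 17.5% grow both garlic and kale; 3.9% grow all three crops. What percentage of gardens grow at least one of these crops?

P(union) = 35.7 + 35.7 + 51.5 − 10.8 − 16.8 − 17.5 + 3.9 = 81.7%

81.7%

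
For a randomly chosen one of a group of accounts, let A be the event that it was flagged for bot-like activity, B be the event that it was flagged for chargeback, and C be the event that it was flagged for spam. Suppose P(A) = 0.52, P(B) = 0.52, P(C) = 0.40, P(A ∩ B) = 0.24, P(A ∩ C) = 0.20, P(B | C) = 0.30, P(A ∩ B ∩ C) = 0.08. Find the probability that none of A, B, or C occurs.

0.04

P(B ∩ C) = P(C)·P(B|C) = 0.40 × 0.30 = 0.12
P(A ∪ B ∪ C) = 0.52 + 0.52 + 0.40 − 0.24 − 0.20 − 0.12 + 0.08 = 0.96
P(none) = 1 − 0.96 = 0.04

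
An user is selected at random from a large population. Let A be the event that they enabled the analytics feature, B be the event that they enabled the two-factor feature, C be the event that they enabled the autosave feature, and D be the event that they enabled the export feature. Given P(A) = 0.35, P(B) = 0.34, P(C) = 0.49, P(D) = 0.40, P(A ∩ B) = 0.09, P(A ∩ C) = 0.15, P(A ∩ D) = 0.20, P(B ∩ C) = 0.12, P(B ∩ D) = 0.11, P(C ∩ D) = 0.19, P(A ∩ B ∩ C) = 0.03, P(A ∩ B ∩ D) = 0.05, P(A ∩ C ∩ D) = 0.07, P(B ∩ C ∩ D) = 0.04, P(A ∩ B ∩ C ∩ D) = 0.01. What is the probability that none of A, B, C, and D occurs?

0.10

By inclusion-exclusion,
P(A ∪ B ∪ C ∪ D) = 0.35 + 0.34 + 0.49 + 0.40 − 0.09 − 0.15 − 0.20 − 0.12 − 0.11 − 0.19 + 0.03 + 0.05 + 0.07 + 0.04 − 0.01 = 0.90
P(none) = 1 − 0.90 = 0.10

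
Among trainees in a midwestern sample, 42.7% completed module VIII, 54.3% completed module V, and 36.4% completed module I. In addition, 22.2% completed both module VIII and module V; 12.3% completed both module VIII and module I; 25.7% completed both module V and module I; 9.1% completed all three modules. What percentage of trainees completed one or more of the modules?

By inclusion-exclusion,
P(≥1) = 42.7 + 54.3 + 36.4 − 22.2 − 12.3 − 25.7 + 9.1 = 82.3%

82.3%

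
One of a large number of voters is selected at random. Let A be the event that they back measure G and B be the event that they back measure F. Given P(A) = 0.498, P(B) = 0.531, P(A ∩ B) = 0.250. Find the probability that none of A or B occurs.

0.221

P(A ∪ B) = 0.498 + 0.531 − 0.250 = 0.779
P(none) = 1 − 0.779 = 0.221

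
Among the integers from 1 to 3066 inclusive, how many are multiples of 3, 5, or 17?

By inclusion-exclusion,
⌊3066/3⌋ + ⌊3066/5⌋ + ⌊3066/17⌋ − ⌊3066/15⌋ − ⌊3066/51⌋ − ⌊3066/85⌋ + ⌊3066/255⌋ = 1022 + 613 + 180 − 204 − 60 − 36 + 12 = 1527

1527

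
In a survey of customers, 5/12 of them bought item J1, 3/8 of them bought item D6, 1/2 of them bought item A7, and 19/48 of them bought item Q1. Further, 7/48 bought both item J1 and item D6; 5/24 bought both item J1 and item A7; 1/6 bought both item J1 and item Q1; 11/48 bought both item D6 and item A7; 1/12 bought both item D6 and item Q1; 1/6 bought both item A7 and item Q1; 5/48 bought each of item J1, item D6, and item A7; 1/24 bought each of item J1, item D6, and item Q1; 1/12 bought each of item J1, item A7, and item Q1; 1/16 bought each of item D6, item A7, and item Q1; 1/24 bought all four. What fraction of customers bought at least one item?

15/16

Using inclusion–exclusion:
P(at least one) = 5/12 + 3/8 + 1/2 + 19/48 − 7/48 − 5/24 − 1/6 − 11/48 − 1/12 − 1/6 + 5/48 + 1/24 + 1/12 + 1/16 − 1/24 = 15/16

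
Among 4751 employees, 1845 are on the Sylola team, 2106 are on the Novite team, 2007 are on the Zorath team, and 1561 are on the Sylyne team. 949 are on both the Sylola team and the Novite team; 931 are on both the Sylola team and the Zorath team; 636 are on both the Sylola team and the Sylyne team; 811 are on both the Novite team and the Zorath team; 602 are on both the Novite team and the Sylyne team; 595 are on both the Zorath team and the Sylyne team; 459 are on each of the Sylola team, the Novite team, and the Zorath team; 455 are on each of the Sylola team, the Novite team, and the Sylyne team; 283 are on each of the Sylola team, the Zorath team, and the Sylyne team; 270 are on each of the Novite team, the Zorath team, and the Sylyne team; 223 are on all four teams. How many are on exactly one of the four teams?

1980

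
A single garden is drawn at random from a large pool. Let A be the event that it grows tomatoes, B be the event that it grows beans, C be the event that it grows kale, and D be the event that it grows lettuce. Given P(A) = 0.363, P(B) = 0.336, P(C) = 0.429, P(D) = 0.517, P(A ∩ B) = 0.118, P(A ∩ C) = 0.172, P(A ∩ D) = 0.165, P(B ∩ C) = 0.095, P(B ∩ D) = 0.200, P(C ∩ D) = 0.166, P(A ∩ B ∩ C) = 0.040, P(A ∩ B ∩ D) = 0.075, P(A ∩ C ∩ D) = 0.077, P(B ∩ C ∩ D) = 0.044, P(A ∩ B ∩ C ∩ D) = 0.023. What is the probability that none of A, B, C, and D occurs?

Using inclusion–exclusion:
P(A ∪ B ∪ C ∪ D) = 0.363 + 0.336 + 0.429 + 0.517 − 0.118 − 0.172 − 0.165 − 0.095 − 0.200 − 0.166 + 0.040 + 0.075 + 0.077 + 0.044 − 0.023 = 0.942
P(none) = 1 − 0.942 = 0.058

0.058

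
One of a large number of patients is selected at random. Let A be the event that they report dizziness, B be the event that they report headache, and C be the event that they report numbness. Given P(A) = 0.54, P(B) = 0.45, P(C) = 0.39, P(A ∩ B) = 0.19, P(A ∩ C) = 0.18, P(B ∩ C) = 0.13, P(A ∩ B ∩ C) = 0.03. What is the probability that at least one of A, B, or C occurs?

P(A ∪ B ∪ C) = 0.54 + 0.45 + 0.39 − 0.19 − 0.18 − 0.13 + 0.03 = 0.91

0.91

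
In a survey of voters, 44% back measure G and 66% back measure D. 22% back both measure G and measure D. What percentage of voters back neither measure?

P(at least one) = 44 + 66 − 22 = 88%
P(none) = 100% − 88% = 12%

12%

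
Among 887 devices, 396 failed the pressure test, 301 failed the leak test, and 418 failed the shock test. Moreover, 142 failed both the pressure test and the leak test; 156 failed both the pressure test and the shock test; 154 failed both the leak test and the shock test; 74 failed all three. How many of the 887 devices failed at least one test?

737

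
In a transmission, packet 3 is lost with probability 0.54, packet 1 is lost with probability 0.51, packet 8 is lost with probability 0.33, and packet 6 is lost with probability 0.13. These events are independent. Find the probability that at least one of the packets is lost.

P(none) = (1 − 0.54) × (1 − 0.51) × (1 − 0.33) × (1 − 0.13) = 0.46 × 0.49 × 0.67 × 0.87 = 0.13138566
P(at least one) = 1 − 0.13138566 = 0.86861434

0.86861434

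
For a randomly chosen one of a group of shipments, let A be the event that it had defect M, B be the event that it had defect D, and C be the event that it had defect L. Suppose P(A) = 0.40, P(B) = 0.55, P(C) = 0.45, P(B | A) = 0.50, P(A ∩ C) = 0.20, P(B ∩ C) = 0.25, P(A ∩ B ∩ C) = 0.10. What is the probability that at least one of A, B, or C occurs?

0.85

P(A ∩ B) = P(A)·P(B|A) = 0.40 × 0.50 = 0.20
P(A ∪ B ∪ C) = 0.40 + 0.55 + 0.45 − 0.20 − 0.20 − 0.25 + 0.10 = 0.85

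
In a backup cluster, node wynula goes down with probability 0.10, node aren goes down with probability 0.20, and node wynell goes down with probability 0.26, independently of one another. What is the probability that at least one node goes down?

P(none) = (1 − 0.10) × (1 − 0.20) × (1 − 0.26) = 0.90 × 0.80 × 0.74 = 0.5328
P(at least one) = 1 − 0.5328 = 0.4672

0.4672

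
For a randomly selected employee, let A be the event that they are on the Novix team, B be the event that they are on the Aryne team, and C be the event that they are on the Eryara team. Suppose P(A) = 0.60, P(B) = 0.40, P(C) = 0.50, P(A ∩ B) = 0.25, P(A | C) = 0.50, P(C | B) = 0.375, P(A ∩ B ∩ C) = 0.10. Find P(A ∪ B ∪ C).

0.95

P(A ∩ C) = P(C)·P(A|C) = 0.50 × 0.50 = 0.25
P(B ∩ C) = P(B)·P(C|B) = 0.40 × 0.375 = 0.15
Inclusion–exclusion gives
P(A ∪ B ∪ C) = 0.60 + 0.40 + 0.50 − 0.25 − 0.25 − 0.15 + 0.10 = 0.95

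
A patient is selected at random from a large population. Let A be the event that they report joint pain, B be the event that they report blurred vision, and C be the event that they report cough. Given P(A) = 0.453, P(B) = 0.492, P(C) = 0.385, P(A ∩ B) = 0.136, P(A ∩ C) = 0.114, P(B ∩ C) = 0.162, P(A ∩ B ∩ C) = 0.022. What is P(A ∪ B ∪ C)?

P(A ∪ B ∪ C) = 0.453 + 0.492 + 0.385 − 0.136 − 0.114 − 0.162 + 0.022 = 0.940

0.940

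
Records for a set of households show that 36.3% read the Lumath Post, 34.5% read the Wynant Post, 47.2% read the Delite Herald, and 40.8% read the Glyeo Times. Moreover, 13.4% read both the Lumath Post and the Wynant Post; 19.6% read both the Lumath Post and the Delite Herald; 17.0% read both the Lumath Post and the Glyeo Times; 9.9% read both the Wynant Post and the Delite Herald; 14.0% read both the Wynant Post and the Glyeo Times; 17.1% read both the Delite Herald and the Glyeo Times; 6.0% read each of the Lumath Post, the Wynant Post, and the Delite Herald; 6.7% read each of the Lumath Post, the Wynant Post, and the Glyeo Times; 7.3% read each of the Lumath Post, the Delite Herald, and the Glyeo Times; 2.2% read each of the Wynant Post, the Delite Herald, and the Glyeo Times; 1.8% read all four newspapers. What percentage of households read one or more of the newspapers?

Using inclusion–exclusion:
P(union) = 36.3 + 34.5 + 47.2 + 40.8 − 13.4 − 19.6 − 17.0 − 9.9 − 14.0 − 17.1 + 6.0 + 6.7 + 7.3 + 2.2 − 1.8 = 88.2%

88.2%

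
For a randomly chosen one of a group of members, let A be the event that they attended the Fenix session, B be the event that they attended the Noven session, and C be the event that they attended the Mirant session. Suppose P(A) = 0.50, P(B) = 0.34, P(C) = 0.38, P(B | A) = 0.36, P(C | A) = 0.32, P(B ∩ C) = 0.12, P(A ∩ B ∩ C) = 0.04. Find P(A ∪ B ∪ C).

0.80

P(A ∩ B) = P(A)·P(B|A) = 0.50 × 0.36 = 0.18
P(A ∩ C) = P(A)·P(C|A) = 0.50 × 0.32 = 0.16
Apply inclusion-exclusion:
P(A ∪ B ∪ C) = 0.50 + 0.34 + 0.38 − 0.18 − 0.16 − 0.12 + 0.04 = 0.80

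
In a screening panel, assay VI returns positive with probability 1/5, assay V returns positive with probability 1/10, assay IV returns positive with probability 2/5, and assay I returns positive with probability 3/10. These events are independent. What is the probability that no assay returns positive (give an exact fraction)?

P(none) = (1 − 1/5) × (1 − 1/10) × (1 − 2/5) × (1 − 3/10) = 4/5 × 9/10 × 3/5 × 7/10 = 189/625

189/625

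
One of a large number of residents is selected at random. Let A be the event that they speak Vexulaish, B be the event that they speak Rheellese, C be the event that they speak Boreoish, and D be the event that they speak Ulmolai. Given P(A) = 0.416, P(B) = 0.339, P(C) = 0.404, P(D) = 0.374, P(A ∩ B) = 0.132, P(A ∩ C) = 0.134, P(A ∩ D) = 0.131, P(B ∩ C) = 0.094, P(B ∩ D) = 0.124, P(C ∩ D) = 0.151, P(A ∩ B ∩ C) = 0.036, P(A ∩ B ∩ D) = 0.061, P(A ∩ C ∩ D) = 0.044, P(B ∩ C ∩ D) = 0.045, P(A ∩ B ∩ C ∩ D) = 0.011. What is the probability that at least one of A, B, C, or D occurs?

0.942

Using inclusion–exclusion:
P(A ∪ B ∪ C ∪ D) = 0.416 + 0.339 + 0.404 + 0.374 − 0.132 − 0.134 − 0.131 − 0.094 − 0.124 − 0.151 + 0.036 + 0.061 + 0.044 + 0.045 − 0.011 = 0.942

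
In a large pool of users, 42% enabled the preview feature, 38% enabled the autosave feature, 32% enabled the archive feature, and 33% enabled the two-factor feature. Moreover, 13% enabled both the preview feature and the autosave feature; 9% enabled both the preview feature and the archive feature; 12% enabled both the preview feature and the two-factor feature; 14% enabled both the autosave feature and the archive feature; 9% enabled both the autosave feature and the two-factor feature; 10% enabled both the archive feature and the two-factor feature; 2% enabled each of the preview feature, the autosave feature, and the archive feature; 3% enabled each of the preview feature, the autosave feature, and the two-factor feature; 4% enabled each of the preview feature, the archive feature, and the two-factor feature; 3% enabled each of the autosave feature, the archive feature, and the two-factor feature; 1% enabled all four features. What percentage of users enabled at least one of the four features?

Apply inclusion-exclusion:
P(≥1) = 42 + 38 + 32 + 33 − 13 − 9 − 12 − 14 − 9 − 10 + 2 + 3 + 4 + 3 − 1 = 89%

89%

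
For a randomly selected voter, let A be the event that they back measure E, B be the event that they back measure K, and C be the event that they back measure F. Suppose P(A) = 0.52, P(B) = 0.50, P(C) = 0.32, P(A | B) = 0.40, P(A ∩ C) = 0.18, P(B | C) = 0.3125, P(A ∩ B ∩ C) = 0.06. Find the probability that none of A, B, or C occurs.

0.08

P(A ∩ B) = P(B)·P(A|B) = 0.50 × 0.40 = 0.20
P(B ∩ C) = P(C)·P(B|C) = 0.32 × 0.3125 = 0.10
P(A ∪ B ∪ C) = 0.52 + 0.50 + 0.32 − 0.20 − 0.18 − 0.10 + 0.06 = 0.92
P(none) = 1 − 0.92 = 0.08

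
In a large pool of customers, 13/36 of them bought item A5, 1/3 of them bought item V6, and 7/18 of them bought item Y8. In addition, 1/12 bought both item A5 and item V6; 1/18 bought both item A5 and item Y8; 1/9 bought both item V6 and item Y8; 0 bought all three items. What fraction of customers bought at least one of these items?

P(at least one) = 13/36 + 1/3 + 7/18 − 1/12 − 1/18 − 1/9 + 0 = 5/6

5/6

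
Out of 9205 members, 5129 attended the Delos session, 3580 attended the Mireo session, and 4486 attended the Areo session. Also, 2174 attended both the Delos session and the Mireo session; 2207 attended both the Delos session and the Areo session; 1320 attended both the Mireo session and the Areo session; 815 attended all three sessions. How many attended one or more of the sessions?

8309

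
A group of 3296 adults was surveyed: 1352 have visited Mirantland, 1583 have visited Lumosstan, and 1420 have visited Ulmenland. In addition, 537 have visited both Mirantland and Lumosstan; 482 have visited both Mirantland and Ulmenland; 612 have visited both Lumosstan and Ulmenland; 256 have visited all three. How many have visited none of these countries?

316

Apply inclusion-exclusion:
N(≥1) = 1352 + 1583 + 1420 − 537 − 482 − 612 + 256 = 2980
None: 3296 − 2980 = 316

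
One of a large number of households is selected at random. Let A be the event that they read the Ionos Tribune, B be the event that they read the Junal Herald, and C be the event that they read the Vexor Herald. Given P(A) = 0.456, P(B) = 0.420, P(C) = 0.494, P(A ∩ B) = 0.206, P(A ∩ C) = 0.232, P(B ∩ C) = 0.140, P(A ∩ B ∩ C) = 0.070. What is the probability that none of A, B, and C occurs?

0.138

P(A ∪ B ∪ C) = 0.456 + 0.420 + 0.494 − 0.206 − 0.232 − 0.140 + 0.070 = 0.862
P(none) = 1 − 0.862 = 0.138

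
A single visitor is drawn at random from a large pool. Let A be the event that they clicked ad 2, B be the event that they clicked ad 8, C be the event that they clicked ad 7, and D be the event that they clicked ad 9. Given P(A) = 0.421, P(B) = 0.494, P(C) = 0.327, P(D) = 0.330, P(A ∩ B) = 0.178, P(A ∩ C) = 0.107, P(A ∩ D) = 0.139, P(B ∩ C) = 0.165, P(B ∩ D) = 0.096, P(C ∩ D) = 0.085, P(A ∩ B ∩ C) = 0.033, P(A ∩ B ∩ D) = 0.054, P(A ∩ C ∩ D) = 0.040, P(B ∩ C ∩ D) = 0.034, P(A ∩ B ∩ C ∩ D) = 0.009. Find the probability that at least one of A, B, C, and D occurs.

P(A ∪ B ∪ C ∪ D) = 0.421 + 0.494 + 0.327 + 0.330 − 0.178 − 0.107 − 0.139 − 0.165 − 0.096 − 0.085 + 0.033 + 0.054 + 0.040 + 0.034 − 0.009 = 0.954

0.954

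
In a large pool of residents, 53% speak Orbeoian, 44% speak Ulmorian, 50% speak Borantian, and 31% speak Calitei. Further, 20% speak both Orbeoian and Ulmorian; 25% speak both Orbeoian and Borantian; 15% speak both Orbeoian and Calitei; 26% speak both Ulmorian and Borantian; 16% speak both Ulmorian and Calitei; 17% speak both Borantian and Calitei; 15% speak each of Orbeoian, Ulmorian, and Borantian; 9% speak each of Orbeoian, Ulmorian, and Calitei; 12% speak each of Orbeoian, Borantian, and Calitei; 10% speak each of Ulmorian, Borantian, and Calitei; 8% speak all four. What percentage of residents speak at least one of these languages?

By inclusion-exclusion,
P(at least one) = 53 + 44 + 50 + 31 − 20 − 25 − 15 − 26 − 16 − 17 + 15 + 9 + 12 + 10 − 8 = 97%

97%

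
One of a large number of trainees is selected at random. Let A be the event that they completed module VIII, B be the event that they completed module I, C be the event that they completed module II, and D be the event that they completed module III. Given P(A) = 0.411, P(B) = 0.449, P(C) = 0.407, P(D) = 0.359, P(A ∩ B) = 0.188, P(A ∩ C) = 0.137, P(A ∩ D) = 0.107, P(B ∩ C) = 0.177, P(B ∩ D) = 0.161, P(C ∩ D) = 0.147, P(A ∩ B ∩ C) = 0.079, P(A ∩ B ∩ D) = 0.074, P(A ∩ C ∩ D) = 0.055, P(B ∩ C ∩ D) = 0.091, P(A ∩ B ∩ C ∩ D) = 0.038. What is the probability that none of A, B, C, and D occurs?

P(A ∪ B ∪ C ∪ D) = 0.411 + 0.449 + 0.407 + 0.359 − 0.188 − 0.137 − 0.107 − 0.177 − 0.161 − 0.147 + 0.079 + 0.074 + 0.055 + 0.091 − 0.038 = 0.970
P(none) = 1 − 0.970 = 0.030

0.030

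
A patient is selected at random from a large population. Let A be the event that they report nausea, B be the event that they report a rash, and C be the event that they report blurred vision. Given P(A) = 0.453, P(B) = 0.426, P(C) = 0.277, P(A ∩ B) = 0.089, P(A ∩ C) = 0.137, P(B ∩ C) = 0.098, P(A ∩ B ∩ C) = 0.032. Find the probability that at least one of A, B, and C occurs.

Apply inclusion-exclusion:
P(A ∪ B ∪ C) = 0.453 + 0.426 + 0.277 − 0.089 − 0.137 − 0.098 + 0.032 = 0.864

0.864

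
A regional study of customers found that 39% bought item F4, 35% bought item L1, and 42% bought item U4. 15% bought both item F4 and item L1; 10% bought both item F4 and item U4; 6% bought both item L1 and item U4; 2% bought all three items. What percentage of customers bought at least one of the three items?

87%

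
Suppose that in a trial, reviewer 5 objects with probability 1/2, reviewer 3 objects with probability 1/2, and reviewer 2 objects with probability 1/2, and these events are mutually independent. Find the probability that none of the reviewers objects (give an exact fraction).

1/8

P(none) = (1 − 1/2) × (1 − 1/2) × (1 − 1/2) = 1/2 × 1/2 × 1/2 = 1/8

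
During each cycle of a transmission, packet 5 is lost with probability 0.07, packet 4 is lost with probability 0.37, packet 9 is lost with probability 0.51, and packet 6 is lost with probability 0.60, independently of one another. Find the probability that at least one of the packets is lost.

P(none) = (1 − 0.07) × (1 − 0.37) × (1 − 0.51) × (1 − 0.60) = 0.93 × 0.63 × 0.49 × 0.40 = 0.1148364
P(at least one) = 1 − 0.1148364 = 0.8851636

0.8851636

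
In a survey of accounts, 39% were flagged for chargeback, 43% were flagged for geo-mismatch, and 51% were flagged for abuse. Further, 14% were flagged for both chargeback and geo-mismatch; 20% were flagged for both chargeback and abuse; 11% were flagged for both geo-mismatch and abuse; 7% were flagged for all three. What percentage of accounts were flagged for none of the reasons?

P(at least one) = 39 + 43 + 51 − 14 − 20 − 11 + 7 = 95%
P(none) = 100% − 95% = 5%

5%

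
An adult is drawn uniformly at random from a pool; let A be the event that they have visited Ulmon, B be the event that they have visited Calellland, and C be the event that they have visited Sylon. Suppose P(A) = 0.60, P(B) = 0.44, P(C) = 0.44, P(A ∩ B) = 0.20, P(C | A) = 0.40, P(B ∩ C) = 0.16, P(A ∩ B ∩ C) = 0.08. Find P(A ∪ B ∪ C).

P(A ∩ C) = P(A)·P(C|A) = 0.60 × 0.40 = 0.24
By inclusion-exclusion,
P(A ∪ B ∪ C) = 0.60 + 0.44 + 0.44 − 0.20 − 0.24 − 0.16 + 0.08 = 0.96

0.96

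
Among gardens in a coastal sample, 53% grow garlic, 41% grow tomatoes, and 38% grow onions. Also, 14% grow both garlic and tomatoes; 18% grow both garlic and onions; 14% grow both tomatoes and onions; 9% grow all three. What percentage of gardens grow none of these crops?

5%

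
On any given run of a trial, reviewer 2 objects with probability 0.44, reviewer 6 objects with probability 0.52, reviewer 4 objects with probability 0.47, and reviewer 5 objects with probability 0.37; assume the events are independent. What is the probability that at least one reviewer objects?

0.91024768

P(none) = (1 − 0.44) × (1 − 0.52) × (1 − 0.47) × (1 − 0.37) = 0.56 × 0.48 × 0.53 × 0.63 = 0.08975232
P(at least one) = 1 − 0.08975232 = 0.91024768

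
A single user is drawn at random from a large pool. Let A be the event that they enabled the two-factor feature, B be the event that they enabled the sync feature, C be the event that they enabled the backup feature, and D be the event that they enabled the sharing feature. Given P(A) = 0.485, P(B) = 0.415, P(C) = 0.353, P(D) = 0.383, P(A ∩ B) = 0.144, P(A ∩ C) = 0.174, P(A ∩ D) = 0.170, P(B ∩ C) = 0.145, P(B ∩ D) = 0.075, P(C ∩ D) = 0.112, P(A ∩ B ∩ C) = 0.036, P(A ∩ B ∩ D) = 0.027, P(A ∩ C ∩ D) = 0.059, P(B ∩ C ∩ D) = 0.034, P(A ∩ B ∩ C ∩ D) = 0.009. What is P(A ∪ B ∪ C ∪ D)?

0.963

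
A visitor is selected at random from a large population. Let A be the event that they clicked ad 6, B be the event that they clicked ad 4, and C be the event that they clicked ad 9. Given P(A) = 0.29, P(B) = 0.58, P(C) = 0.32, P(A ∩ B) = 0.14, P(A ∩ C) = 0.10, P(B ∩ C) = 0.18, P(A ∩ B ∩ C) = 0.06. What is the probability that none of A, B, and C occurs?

0.17

By inclusion–exclusion:
P(A ∪ B ∪ C) = 0.29 + 0.58 + 0.32 − 0.14 − 0.10 − 0.18 + 0.06 = 0.83
P(none) = 1 − 0.83 = 0.17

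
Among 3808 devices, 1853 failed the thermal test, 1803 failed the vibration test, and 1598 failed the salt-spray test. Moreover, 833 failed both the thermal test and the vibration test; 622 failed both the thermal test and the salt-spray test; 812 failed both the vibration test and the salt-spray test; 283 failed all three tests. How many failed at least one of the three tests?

3270

N(≥1) = 1853 + 1803 + 1598 − 833 − 622 − 812 + 283 = 3270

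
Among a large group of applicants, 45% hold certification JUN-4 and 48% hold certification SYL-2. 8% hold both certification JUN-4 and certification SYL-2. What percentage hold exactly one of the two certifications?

By inclusion–exclusion (exactly-one form):
P(exactly one) = 45 + 48 − 2·8 = 77%

77%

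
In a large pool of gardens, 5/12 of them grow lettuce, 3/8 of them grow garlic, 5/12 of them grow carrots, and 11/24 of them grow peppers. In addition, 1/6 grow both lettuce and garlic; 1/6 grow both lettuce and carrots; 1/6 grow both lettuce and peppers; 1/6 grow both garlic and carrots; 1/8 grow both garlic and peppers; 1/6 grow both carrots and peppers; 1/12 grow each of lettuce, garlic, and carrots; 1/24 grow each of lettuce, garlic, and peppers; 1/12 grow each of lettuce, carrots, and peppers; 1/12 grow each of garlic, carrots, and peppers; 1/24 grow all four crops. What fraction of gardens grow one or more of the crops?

23/24

Apply inclusion-exclusion:
P(≥1) = 5/12 + 3/8 + 5/12 + 11/24 − 1/6 − 1/6 − 1/6 − 1/6 − 1/8 − 1/6 + 1/12 + 1/24 + 1/12 + 1/12 − 1/24 = 23/24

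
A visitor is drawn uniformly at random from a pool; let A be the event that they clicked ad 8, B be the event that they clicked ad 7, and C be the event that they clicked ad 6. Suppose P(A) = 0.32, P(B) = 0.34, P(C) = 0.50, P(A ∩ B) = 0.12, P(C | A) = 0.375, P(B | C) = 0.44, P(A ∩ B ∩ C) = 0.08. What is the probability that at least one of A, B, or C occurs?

0.78

P(A ∩ C) = P(A)·P(C|A) = 0.32 × 0.375 = 0.12
P(B ∩ C) = P(C)·P(B|C) = 0.50 × 0.44 = 0.22
P(A ∪ B ∪ C) = 0.32 + 0.34 + 0.50 − 0.12 − 0.12 − 0.22 + 0.08 = 0.78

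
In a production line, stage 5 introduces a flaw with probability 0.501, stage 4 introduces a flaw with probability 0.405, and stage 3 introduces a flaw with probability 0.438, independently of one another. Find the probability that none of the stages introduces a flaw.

Independence gives P(none) = ∏(1 − pᵢ).
P(none) = (1 − 0.501) × (1 − 0.405) × (1 − 0.438) = 0.499 × 0.595 × 0.562 = 0.16686061

0.16686061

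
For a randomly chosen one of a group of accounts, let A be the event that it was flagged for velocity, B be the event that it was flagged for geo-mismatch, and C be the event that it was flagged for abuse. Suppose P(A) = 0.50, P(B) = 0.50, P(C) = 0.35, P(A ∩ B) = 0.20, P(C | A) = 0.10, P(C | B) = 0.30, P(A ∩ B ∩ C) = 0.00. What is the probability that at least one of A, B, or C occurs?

0.95

P(A ∩ C) = P(A)·P(C|A) = 0.50 × 0.10 = 0.05
P(B ∩ C) = P(B)·P(C|B) = 0.50 × 0.30 = 0.15
Using inclusion–exclusion:
P(A ∪ B ∪ C) = 0.50 + 0.50 + 0.35 − 0.20 − 0.05 − 0.15 + 0.00 = 0.95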